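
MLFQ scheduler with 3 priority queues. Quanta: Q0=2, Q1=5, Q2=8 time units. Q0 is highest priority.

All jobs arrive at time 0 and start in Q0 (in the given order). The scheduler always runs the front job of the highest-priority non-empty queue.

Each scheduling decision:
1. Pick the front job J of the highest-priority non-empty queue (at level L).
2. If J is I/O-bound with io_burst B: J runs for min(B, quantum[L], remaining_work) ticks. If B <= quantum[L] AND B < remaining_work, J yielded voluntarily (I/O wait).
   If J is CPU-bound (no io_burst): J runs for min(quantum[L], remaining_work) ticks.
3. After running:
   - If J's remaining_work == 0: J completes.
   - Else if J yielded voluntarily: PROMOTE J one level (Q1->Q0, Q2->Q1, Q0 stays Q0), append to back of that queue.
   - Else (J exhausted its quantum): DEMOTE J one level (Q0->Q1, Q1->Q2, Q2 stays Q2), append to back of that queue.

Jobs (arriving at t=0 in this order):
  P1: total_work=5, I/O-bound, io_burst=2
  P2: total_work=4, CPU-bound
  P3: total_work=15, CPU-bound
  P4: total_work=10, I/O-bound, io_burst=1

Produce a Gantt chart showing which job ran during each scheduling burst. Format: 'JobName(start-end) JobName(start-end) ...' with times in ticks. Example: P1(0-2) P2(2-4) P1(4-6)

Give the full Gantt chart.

t=0-2: P1@Q0 runs 2, rem=3, I/O yield, promote→Q0. Q0=[P2,P3,P4,P1] Q1=[] Q2=[]
t=2-4: P2@Q0 runs 2, rem=2, quantum used, demote→Q1. Q0=[P3,P4,P1] Q1=[P2] Q2=[]
t=4-6: P3@Q0 runs 2, rem=13, quantum used, demote→Q1. Q0=[P4,P1] Q1=[P2,P3] Q2=[]
t=6-7: P4@Q0 runs 1, rem=9, I/O yield, promote→Q0. Q0=[P1,P4] Q1=[P2,P3] Q2=[]
t=7-9: P1@Q0 runs 2, rem=1, I/O yield, promote→Q0. Q0=[P4,P1] Q1=[P2,P3] Q2=[]
t=9-10: P4@Q0 runs 1, rem=8, I/O yield, promote→Q0. Q0=[P1,P4] Q1=[P2,P3] Q2=[]
t=10-11: P1@Q0 runs 1, rem=0, completes. Q0=[P4] Q1=[P2,P3] Q2=[]
t=11-12: P4@Q0 runs 1, rem=7, I/O yield, promote→Q0. Q0=[P4] Q1=[P2,P3] Q2=[]
t=12-13: P4@Q0 runs 1, rem=6, I/O yield, promote→Q0. Q0=[P4] Q1=[P2,P3] Q2=[]
t=13-14: P4@Q0 runs 1, rem=5, I/O yield, promote→Q0. Q0=[P4] Q1=[P2,P3] Q2=[]
t=14-15: P4@Q0 runs 1, rem=4, I/O yield, promote→Q0. Q0=[P4] Q1=[P2,P3] Q2=[]
t=15-16: P4@Q0 runs 1, rem=3, I/O yield, promote→Q0. Q0=[P4] Q1=[P2,P3] Q2=[]
t=16-17: P4@Q0 runs 1, rem=2, I/O yield, promote→Q0. Q0=[P4] Q1=[P2,P3] Q2=[]
t=17-18: P4@Q0 runs 1, rem=1, I/O yield, promote→Q0. Q0=[P4] Q1=[P2,P3] Q2=[]
t=18-19: P4@Q0 runs 1, rem=0, completes. Q0=[] Q1=[P2,P3] Q2=[]
t=19-21: P2@Q1 runs 2, rem=0, completes. Q0=[] Q1=[P3] Q2=[]
t=21-26: P3@Q1 runs 5, rem=8, quantum used, demote→Q2. Q0=[] Q1=[] Q2=[P3]
t=26-34: P3@Q2 runs 8, rem=0, completes. Q0=[] Q1=[] Q2=[]

Answer: P1(0-2) P2(2-4) P3(4-6) P4(6-7) P1(7-9) P4(9-10) P1(10-11) P4(11-12) P4(12-13) P4(13-14) P4(14-15) P4(15-16) P4(16-17) P4(17-18) P4(18-19) P2(19-21) P3(21-26) P3(26-34)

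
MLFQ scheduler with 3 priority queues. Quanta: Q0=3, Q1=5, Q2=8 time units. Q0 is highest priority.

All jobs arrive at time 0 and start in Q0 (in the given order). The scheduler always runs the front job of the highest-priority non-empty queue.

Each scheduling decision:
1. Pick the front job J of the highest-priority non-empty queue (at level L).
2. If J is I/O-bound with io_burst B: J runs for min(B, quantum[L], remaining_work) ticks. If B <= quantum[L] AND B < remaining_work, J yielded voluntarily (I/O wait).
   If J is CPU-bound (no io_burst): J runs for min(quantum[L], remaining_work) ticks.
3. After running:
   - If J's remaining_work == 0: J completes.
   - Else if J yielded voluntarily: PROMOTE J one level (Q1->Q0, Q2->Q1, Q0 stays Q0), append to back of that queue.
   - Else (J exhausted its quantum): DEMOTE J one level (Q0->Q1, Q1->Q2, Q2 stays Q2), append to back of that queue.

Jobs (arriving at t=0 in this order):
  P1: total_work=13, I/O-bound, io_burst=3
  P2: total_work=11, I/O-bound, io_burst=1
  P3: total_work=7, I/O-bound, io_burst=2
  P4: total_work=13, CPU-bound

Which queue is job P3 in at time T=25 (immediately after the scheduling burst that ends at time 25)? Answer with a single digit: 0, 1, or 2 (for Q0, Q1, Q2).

t=0-3: P1@Q0 runs 3, rem=10, I/O yield, promote→Q0. Q0=[P2,P3,P4,P1] Q1=[] Q2=[]
t=3-4: P2@Q0 runs 1, rem=10, I/O yield, promote→Q0. Q0=[P3,P4,P1,P2] Q1=[] Q2=[]
t=4-6: P3@Q0 runs 2, rem=5, I/O yield, promote→Q0. Q0=[P4,P1,P2,P3] Q1=[] Q2=[]
t=6-9: P4@Q0 runs 3, rem=10, quantum used, demote→Q1. Q0=[P1,P2,P3] Q1=[P4] Q2=[]
t=9-12: P1@Q0 runs 3, rem=7, I/O yield, promote→Q0. Q0=[P2,P3,P1] Q1=[P4] Q2=[]
t=12-13: P2@Q0 runs 1, rem=9, I/O yield, promote→Q0. Q0=[P3,P1,P2] Q1=[P4] Q2=[]
t=13-15: P3@Q0 runs 2, rem=3, I/O yield, promote→Q0. Q0=[P1,P2,P3] Q1=[P4] Q2=[]
t=15-18: P1@Q0 runs 3, rem=4, I/O yield, promote→Q0. Q0=[P2,P3,P1] Q1=[P4] Q2=[]
t=18-19: P2@Q0 runs 1, rem=8, I/O yield, promote→Q0. Q0=[P3,P1,P2] Q1=[P4] Q2=[]
t=19-21: P3@Q0 runs 2, rem=1, I/O yield, promote→Q0. Q0=[P1,P2,P3] Q1=[P4] Q2=[]
t=21-24: P1@Q0 runs 3, rem=1, I/O yield, promote→Q0. Q0=[P2,P3,P1] Q1=[P4] Q2=[]
t=24-25: P2@Q0 runs 1, rem=7, I/O yield, promote→Q0. Q0=[P3,P1,P2] Q1=[P4] Q2=[]
t=25-26: P3@Q0 runs 1, rem=0, completes. Q0=[P1,P2] Q1=[P4] Q2=[]
t=26-27: P1@Q0 runs 1, rem=0, completes. Q0=[P2] Q1=[P4] Q2=[]
t=27-28: P2@Q0 runs 1, rem=6, I/O yield, promote→Q0. Q0=[P2] Q1=[P4] Q2=[]
t=28-29: P2@Q0 runs 1, rem=5, I/O yield, promote→Q0. Q0=[P2] Q1=[P4] Q2=[]
t=29-30: P2@Q0 runs 1, rem=4, I/O yield, promote→Q0. Q0=[P2] Q1=[P4] Q2=[]
t=30-31: P2@Q0 runs 1, rem=3, I/O yield, promote→Q0. Q0=[P2] Q1=[P4] Q2=[]
t=31-32: P2@Q0 runs 1, rem=2, I/O yield, promote→Q0. Q0=[P2] Q1=[P4] Q2=[]
t=32-33: P2@Q0 runs 1, rem=1, I/O yield, promote→Q0. Q0=[P2] Q1=[P4] Q2=[]
t=33-34: P2@Q0 runs 1, rem=0, completes. Q0=[] Q1=[P4] Q2=[]
t=34-39: P4@Q1 runs 5, rem=5, quantum used, demote→Q2. Q0=[] Q1=[] Q2=[P4]
t=39-44: P4@Q2 runs 5, rem=0, completes. Q0=[] Q1=[] Q2=[]

Answer: 0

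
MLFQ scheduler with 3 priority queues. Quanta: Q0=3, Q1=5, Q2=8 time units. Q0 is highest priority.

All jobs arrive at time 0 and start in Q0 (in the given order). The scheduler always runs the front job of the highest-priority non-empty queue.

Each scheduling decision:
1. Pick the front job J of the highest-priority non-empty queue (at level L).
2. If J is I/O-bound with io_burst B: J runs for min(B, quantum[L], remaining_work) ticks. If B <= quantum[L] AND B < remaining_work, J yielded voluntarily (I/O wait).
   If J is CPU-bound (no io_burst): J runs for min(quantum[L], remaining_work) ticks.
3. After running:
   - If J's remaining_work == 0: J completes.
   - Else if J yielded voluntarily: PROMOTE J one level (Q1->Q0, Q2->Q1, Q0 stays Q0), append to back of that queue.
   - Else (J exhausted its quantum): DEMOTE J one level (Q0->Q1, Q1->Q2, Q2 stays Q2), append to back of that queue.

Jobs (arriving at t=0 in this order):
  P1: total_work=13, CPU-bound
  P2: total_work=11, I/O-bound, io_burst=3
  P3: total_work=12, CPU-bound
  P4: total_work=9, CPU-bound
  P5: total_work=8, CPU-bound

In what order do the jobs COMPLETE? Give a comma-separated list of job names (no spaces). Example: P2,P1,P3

Answer: P2,P5,P1,P3,P4

Derivation:
t=0-3: P1@Q0 runs 3, rem=10, quantum used, demote→Q1. Q0=[P2,P3,P4,P5] Q1=[P1] Q2=[]
t=3-6: P2@Q0 runs 3, rem=8, I/O yield, promote→Q0. Q0=[P3,P4,P5,P2] Q1=[P1] Q2=[]
t=6-9: P3@Q0 runs 3, rem=9, quantum used, demote→Q1. Q0=[P4,P5,P2] Q1=[P1,P3] Q2=[]
t=9-12: P4@Q0 runs 3, rem=6, quantum used, demote→Q1. Q0=[P5,P2] Q1=[P1,P3,P4] Q2=[]
t=12-15: P5@Q0 runs 3, rem=5, quantum used, demote→Q1. Q0=[P2] Q1=[P1,P3,P4,P5] Q2=[]
t=15-18: P2@Q0 runs 3, rem=5, I/O yield, promote→Q0. Q0=[P2] Q1=[P1,P3,P4,P5] Q2=[]
t=18-21: P2@Q0 runs 3, rem=2, I/O yield, promote→Q0. Q0=[P2] Q1=[P1,P3,P4,P5] Q2=[]
t=21-23: P2@Q0 runs 2, rem=0, completes. Q0=[] Q1=[P1,P3,P4,P5] Q2=[]
t=23-28: P1@Q1 runs 5, rem=5, quantum used, demote→Q2. Q0=[] Q1=[P3,P4,P5] Q2=[P1]
t=28-33: P3@Q1 runs 5, rem=4, quantum used, demote→Q2. Q0=[] Q1=[P4,P5] Q2=[P1,P3]
t=33-38: P4@Q1 runs 5, rem=1, quantum used, demote→Q2. Q0=[] Q1=[P5] Q2=[P1,P3,P4]
t=38-43: P5@Q1 runs 5, rem=0, completes. Q0=[] Q1=[] Q2=[P1,P3,P4]
t=43-48: P1@Q2 runs 5, rem=0, completes. Q0=[] Q1=[] Q2=[P3,P4]
t=48-52: P3@Q2 runs 4, rem=0, completes. Q0=[] Q1=[] Q2=[P4]
t=52-53: P4@Q2 runs 1, rem=0, completes. Q0=[] Q1=[] Q2=[]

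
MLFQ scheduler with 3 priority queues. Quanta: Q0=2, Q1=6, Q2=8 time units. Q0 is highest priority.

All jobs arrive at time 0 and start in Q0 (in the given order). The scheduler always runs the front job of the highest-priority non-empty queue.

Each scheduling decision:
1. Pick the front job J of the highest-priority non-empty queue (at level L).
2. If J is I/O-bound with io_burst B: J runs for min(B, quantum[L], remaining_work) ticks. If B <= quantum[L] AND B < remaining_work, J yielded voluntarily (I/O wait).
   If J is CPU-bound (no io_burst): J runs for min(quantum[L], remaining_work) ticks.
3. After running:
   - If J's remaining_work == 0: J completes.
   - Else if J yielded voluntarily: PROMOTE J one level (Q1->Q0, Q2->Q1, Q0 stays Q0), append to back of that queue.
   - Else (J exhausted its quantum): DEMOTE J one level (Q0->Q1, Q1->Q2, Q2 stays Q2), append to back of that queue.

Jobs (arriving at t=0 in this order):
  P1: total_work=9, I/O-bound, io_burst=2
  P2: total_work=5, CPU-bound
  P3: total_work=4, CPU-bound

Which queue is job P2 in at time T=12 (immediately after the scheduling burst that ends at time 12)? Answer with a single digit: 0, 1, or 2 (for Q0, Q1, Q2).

Answer: 1

Derivation:
t=0-2: P1@Q0 runs 2, rem=7, I/O yield, promote→Q0. Q0=[P2,P3,P1] Q1=[] Q2=[]
t=2-4: P2@Q0 runs 2, rem=3, quantum used, demote→Q1. Q0=[P3,P1] Q1=[P2] Q2=[]
t=4-6: P3@Q0 runs 2, rem=2, quantum used, demote→Q1. Q0=[P1] Q1=[P2,P3] Q2=[]
t=6-8: P1@Q0 runs 2, rem=5, I/O yield, promote→Q0. Q0=[P1] Q1=[P2,P3] Q2=[]
t=8-10: P1@Q0 runs 2, rem=3, I/O yield, promote→Q0. Q0=[P1] Q1=[P2,P3] Q2=[]
t=10-12: P1@Q0 runs 2, rem=1, I/O yield, promote→Q0. Q0=[P1] Q1=[P2,P3] Q2=[]
t=12-13: P1@Q0 runs 1, rem=0, completes. Q0=[] Q1=[P2,P3] Q2=[]
t=13-16: P2@Q1 runs 3, rem=0, completes. Q0=[] Q1=[P3] Q2=[]
t=16-18: P3@Q1 runs 2, rem=0, completes. Q0=[] Q1=[] Q2=[]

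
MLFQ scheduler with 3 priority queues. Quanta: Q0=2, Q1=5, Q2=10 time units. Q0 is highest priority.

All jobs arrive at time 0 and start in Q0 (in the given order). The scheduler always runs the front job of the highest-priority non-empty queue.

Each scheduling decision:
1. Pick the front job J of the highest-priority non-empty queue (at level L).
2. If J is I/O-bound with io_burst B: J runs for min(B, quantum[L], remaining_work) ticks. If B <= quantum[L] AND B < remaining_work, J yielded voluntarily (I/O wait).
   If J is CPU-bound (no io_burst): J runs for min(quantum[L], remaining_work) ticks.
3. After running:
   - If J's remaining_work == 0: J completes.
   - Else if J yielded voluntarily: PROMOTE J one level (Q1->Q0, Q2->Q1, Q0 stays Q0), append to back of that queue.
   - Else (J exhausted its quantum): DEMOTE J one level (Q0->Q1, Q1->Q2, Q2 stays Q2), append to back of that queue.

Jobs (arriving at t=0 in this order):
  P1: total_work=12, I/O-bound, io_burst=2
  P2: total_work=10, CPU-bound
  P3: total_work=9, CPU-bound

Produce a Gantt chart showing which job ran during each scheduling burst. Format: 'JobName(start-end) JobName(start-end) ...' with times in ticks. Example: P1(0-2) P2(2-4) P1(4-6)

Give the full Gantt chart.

t=0-2: P1@Q0 runs 2, rem=10, I/O yield, promote→Q0. Q0=[P2,P3,P1] Q1=[] Q2=[]
t=2-4: P2@Q0 runs 2, rem=8, quantum used, demote→Q1. Q0=[P3,P1] Q1=[P2] Q2=[]
t=4-6: P3@Q0 runs 2, rem=7, quantum used, demote→Q1. Q0=[P1] Q1=[P2,P3] Q2=[]
t=6-8: P1@Q0 runs 2, rem=8, I/O yield, promote→Q0. Q0=[P1] Q1=[P2,P3] Q2=[]
t=8-10: P1@Q0 runs 2, rem=6, I/O yield, promote→Q0. Q0=[P1] Q1=[P2,P3] Q2=[]
t=10-12: P1@Q0 runs 2, rem=4, I/O yield, promote→Q0. Q0=[P1] Q1=[P2,P3] Q2=[]
t=12-14: P1@Q0 runs 2, rem=2, I/O yield, promote→Q0. Q0=[P1] Q1=[P2,P3] Q2=[]
t=14-16: P1@Q0 runs 2, rem=0, completes. Q0=[] Q1=[P2,P3] Q2=[]
t=16-21: P2@Q1 runs 5, rem=3, quantum used, demote→Q2. Q0=[] Q1=[P3] Q2=[P2]
t=21-26: P3@Q1 runs 5, rem=2, quantum used, demote→Q2. Q0=[] Q1=[] Q2=[P2,P3]
t=26-29: P2@Q2 runs 3, rem=0, completes. Q0=[] Q1=[] Q2=[P3]
t=29-31: P3@Q2 runs 2, rem=0, completes. Q0=[] Q1=[] Q2=[]

Answer: P1(0-2) P2(2-4) P3(4-6) P1(6-8) P1(8-10) P1(10-12) P1(12-14) P1(14-16) P2(16-21) P3(21-26) P2(26-29) P3(29-31)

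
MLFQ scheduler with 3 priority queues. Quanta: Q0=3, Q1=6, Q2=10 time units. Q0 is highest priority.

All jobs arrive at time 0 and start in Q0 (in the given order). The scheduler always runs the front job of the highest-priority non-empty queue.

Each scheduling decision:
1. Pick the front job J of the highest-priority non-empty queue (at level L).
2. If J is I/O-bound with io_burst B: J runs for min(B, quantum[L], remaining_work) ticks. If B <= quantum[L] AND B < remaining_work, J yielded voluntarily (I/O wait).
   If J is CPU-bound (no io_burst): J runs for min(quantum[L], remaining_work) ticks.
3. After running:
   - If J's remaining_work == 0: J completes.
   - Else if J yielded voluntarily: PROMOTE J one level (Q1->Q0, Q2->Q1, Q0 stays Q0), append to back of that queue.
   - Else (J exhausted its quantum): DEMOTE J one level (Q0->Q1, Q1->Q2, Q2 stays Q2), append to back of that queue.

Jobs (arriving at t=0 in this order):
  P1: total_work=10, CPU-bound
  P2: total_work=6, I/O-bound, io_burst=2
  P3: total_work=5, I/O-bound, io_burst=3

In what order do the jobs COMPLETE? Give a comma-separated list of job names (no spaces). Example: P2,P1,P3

Answer: P3,P2,P1

Derivation:
t=0-3: P1@Q0 runs 3, rem=7, quantum used, demote→Q1. Q0=[P2,P3] Q1=[P1] Q2=[]
t=3-5: P2@Q0 runs 2, rem=4, I/O yield, promote→Q0. Q0=[P3,P2] Q1=[P1] Q2=[]
t=5-8: P3@Q0 runs 3, rem=2, I/O yield, promote→Q0. Q0=[P2,P3] Q1=[P1] Q2=[]
t=8-10: P2@Q0 runs 2, rem=2, I/O yield, promote→Q0. Q0=[P3,P2] Q1=[P1] Q2=[]
t=10-12: P3@Q0 runs 2, rem=0, completes. Q0=[P2] Q1=[P1] Q2=[]
t=12-14: P2@Q0 runs 2, rem=0, completes. Q0=[] Q1=[P1] Q2=[]
t=14-20: P1@Q1 runs 6, rem=1, quantum used, demote→Q2. Q0=[] Q1=[] Q2=[P1]
t=20-21: P1@Q2 runs 1, rem=0, completes. Q0=[] Q1=[] Q2=[]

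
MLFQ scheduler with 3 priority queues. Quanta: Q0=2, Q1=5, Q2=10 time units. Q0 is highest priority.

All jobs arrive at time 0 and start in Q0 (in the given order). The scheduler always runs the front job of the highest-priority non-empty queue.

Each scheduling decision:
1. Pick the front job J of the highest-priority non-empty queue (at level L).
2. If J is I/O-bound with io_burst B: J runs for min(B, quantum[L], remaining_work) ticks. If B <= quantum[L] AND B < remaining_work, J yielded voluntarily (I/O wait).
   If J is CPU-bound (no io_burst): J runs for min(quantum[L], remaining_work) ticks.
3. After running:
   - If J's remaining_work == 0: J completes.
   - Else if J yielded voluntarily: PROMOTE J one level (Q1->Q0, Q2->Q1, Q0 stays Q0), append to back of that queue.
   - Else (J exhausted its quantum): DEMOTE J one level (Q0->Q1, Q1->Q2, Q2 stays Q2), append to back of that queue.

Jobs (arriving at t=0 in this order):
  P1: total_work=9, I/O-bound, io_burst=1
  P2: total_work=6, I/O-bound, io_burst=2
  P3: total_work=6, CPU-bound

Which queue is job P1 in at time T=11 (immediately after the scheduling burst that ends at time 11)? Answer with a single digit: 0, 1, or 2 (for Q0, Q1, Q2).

t=0-1: P1@Q0 runs 1, rem=8, I/O yield, promote→Q0. Q0=[P2,P3,P1] Q1=[] Q2=[]
t=1-3: P2@Q0 runs 2, rem=4, I/O yield, promote→Q0. Q0=[P3,P1,P2] Q1=[] Q2=[]
t=3-5: P3@Q0 runs 2, rem=4, quantum used, demote→Q1. Q0=[P1,P2] Q1=[P3] Q2=[]
t=5-6: P1@Q0 runs 1, rem=7, I/O yield, promote→Q0. Q0=[P2,P1] Q1=[P3] Q2=[]
t=6-8: P2@Q0 runs 2, rem=2, I/O yield, promote→Q0. Q0=[P1,P2] Q1=[P3] Q2=[]
t=8-9: P1@Q0 runs 1, rem=6, I/O yield, promote→Q0. Q0=[P2,P1] Q1=[P3] Q2=[]
t=9-11: P2@Q0 runs 2, rem=0, completes. Q0=[P1] Q1=[P3] Q2=[]
t=11-12: P1@Q0 runs 1, rem=5, I/O yield, promote→Q0. Q0=[P1] Q1=[P3] Q2=[]
t=12-13: P1@Q0 runs 1, rem=4, I/O yield, promote→Q0. Q0=[P1] Q1=[P3] Q2=[]
t=13-14: P1@Q0 runs 1, rem=3, I/O yield, promote→Q0. Q0=[P1] Q1=[P3] Q2=[]
t=14-15: P1@Q0 runs 1, rem=2, I/O yield, promote→Q0. Q0=[P1] Q1=[P3] Q2=[]
t=15-16: P1@Q0 runs 1, rem=1, I/O yield, promote→Q0. Q0=[P1] Q1=[P3] Q2=[]
t=16-17: P1@Q0 runs 1, rem=0, completes. Q0=[] Q1=[P3] Q2=[]
t=17-21: P3@Q1 runs 4, rem=0, completes. Q0=[] Q1=[] Q2=[]

Answer: 0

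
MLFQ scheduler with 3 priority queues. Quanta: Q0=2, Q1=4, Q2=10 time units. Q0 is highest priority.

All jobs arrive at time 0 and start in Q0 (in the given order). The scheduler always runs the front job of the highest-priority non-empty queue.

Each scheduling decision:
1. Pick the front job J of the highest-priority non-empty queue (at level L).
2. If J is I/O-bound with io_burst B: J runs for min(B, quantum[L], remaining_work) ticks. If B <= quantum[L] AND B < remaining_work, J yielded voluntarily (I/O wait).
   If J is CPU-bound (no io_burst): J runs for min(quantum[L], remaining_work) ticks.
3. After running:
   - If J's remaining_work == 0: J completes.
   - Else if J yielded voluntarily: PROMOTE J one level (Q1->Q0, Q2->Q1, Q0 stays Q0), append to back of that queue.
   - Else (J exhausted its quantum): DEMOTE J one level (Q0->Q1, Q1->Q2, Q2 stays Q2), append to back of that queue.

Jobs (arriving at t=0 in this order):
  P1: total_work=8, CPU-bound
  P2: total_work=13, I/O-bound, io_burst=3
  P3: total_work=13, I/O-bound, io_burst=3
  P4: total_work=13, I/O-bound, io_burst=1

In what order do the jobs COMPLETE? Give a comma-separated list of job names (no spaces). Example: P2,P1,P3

Answer: P4,P2,P3,P1

Derivation:
t=0-2: P1@Q0 runs 2, rem=6, quantum used, demote→Q1. Q0=[P2,P3,P4] Q1=[P1] Q2=[]
t=2-4: P2@Q0 runs 2, rem=11, quantum used, demote→Q1. Q0=[P3,P4] Q1=[P1,P2] Q2=[]
t=4-6: P3@Q0 runs 2, rem=11, quantum used, demote→Q1. Q0=[P4] Q1=[P1,P2,P3] Q2=[]
t=6-7: P4@Q0 runs 1, rem=12, I/O yield, promote→Q0. Q0=[P4] Q1=[P1,P2,P3] Q2=[]
t=7-8: P4@Q0 runs 1, rem=11, I/O yield, promote→Q0. Q0=[P4] Q1=[P1,P2,P3] Q2=[]
t=8-9: P4@Q0 runs 1, rem=10, I/O yield, promote→Q0. Q0=[P4] Q1=[P1,P2,P3] Q2=[]
t=9-10: P4@Q0 runs 1, rem=9, I/O yield, promote→Q0. Q0=[P4] Q1=[P1,P2,P3] Q2=[]
t=10-11: P4@Q0 runs 1, rem=8, I/O yield, promote→Q0. Q0=[P4] Q1=[P1,P2,P3] Q2=[]
t=11-12: P4@Q0 runs 1, rem=7, I/O yield, promote→Q0. Q0=[P4] Q1=[P1,P2,P3] Q2=[]
t=12-13: P4@Q0 runs 1, rem=6, I/O yield, promote→Q0. Q0=[P4] Q1=[P1,P2,P3] Q2=[]
t=13-14: P4@Q0 runs 1, rem=5, I/O yield, promote→Q0. Q0=[P4] Q1=[P1,P2,P3] Q2=[]
t=14-15: P4@Q0 runs 1, rem=4, I/O yield, promote→Q0. Q0=[P4] Q1=[P1,P2,P3] Q2=[]
t=15-16: P4@Q0 runs 1, rem=3, I/O yield, promote→Q0. Q0=[P4] Q1=[P1,P2,P3] Q2=[]
t=16-17: P4@Q0 runs 1, rem=2, I/O yield, promote→Q0. Q0=[P4] Q1=[P1,P2,P3] Q2=[]
t=17-18: P4@Q0 runs 1, rem=1, I/O yield, promote→Q0. Q0=[P4] Q1=[P1,P2,P3] Q2=[]
t=18-19: P4@Q0 runs 1, rem=0, completes. Q0=[] Q1=[P1,P2,P3] Q2=[]
t=19-23: P1@Q1 runs 4, rem=2, quantum used, demote→Q2. Q0=[] Q1=[P2,P3] Q2=[P1]
t=23-26: P2@Q1 runs 3, rem=8, I/O yield, promote→Q0. Q0=[P2] Q1=[P3] Q2=[P1]
t=26-28: P2@Q0 runs 2, rem=6, quantum used, demote→Q1. Q0=[] Q1=[P3,P2] Q2=[P1]
t=28-31: P3@Q1 runs 3, rem=8, I/O yield, promote→Q0. Q0=[P3] Q1=[P2] Q2=[P1]
t=31-33: P3@Q0 runs 2, rem=6, quantum used, demote→Q1. Q0=[] Q1=[P2,P3] Q2=[P1]
t=33-36: P2@Q1 runs 3, rem=3, I/O yield, promote→Q0. Q0=[P2] Q1=[P3] Q2=[P1]
t=36-38: P2@Q0 runs 2, rem=1, quantum used, demote→Q1. Q0=[] Q1=[P3,P2] Q2=[P1]
t=38-41: P3@Q1 runs 3, rem=3, I/O yield, promote→Q0. Q0=[P3] Q1=[P2] Q2=[P1]
t=41-43: P3@Q0 runs 2, rem=1, quantum used, demote→Q1. Q0=[] Q1=[P2,P3] Q2=[P1]
t=43-44: P2@Q1 runs 1, rem=0, completes. Q0=[] Q1=[P3] Q2=[P1]
t=44-45: P3@Q1 runs 1, rem=0, completes. Q0=[] Q1=[] Q2=[P1]
t=45-47: P1@Q2 runs 2, rem=0, completes. Q0=[] Q1=[] Q2=[]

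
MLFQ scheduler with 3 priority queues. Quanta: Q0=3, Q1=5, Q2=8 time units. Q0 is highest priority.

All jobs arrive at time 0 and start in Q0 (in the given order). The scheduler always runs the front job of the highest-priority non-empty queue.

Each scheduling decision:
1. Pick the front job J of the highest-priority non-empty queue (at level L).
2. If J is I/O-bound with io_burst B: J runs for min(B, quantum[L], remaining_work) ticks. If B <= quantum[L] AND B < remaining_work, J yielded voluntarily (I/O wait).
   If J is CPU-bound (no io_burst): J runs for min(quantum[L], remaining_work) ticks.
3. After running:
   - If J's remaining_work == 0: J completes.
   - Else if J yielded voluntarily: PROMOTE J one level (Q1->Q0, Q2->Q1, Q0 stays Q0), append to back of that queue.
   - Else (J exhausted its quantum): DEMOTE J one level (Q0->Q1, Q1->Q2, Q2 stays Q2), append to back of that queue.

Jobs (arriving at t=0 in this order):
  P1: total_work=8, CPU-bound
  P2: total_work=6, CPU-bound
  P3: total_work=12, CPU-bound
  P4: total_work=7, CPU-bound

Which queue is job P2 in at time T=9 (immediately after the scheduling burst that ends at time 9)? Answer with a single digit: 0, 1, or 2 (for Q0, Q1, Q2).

t=0-3: P1@Q0 runs 3, rem=5, quantum used, demote→Q1. Q0=[P2,P3,P4] Q1=[P1] Q2=[]
t=3-6: P2@Q0 runs 3, rem=3, quantum used, demote→Q1. Q0=[P3,P4] Q1=[P1,P2] Q2=[]
t=6-9: P3@Q0 runs 3, rem=9, quantum used, demote→Q1. Q0=[P4] Q1=[P1,P2,P3] Q2=[]
t=9-12: P4@Q0 runs 3, rem=4, quantum used, demote→Q1. Q0=[] Q1=[P1,P2,P3,P4] Q2=[]
t=12-17: P1@Q1 runs 5, rem=0, completes. Q0=[] Q1=[P2,P3,P4] Q2=[]
t=17-20: P2@Q1 runs 3, rem=0, completes. Q0=[] Q1=[P3,P4] Q2=[]
t=20-25: P3@Q1 runs 5, rem=4, quantum used, demote→Q2. Q0=[] Q1=[P4] Q2=[P3]
t=25-29: P4@Q1 runs 4, rem=0, completes. Q0=[] Q1=[] Q2=[P3]
t=29-33: P3@Q2 runs 4, rem=0, completes. Q0=[] Q1=[] Q2=[]

Answer: 1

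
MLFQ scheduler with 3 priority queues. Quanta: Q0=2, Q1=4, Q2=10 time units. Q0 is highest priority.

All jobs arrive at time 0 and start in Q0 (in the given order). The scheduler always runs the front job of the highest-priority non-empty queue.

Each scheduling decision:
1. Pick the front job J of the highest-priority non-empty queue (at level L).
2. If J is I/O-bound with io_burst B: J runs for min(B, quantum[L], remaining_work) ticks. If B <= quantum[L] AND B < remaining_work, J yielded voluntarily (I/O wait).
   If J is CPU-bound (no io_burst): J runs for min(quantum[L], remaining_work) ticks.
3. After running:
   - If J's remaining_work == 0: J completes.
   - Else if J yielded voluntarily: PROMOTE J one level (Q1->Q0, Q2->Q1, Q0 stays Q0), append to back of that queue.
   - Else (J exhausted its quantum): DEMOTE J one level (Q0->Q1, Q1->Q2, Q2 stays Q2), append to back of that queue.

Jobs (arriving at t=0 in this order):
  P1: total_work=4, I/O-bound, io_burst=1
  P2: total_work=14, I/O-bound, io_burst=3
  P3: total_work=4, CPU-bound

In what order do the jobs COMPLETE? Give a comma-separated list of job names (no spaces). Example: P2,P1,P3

Answer: P1,P3,P2

Derivation:
t=0-1: P1@Q0 runs 1, rem=3, I/O yield, promote→Q0. Q0=[P2,P3,P1] Q1=[] Q2=[]
t=1-3: P2@Q0 runs 2, rem=12, quantum used, demote→Q1. Q0=[P3,P1] Q1=[P2] Q2=[]
t=3-5: P3@Q0 runs 2, rem=2, quantum used, demote→Q1. Q0=[P1] Q1=[P2,P3] Q2=[]
t=5-6: P1@Q0 runs 1, rem=2, I/O yield, promote→Q0. Q0=[P1] Q1=[P2,P3] Q2=[]
t=6-7: P1@Q0 runs 1, rem=1, I/O yield, promote→Q0. Q0=[P1] Q1=[P2,P3] Q2=[]
t=7-8: P1@Q0 runs 1, rem=0, completes. Q0=[] Q1=[P2,P3] Q2=[]
t=8-11: P2@Q1 runs 3, rem=9, I/O yield, promote→Q0. Q0=[P2] Q1=[P3] Q2=[]
t=11-13: P2@Q0 runs 2, rem=7, quantum used, demote→Q1. Q0=[] Q1=[P3,P2] Q2=[]
t=13-15: P3@Q1 runs 2, rem=0, completes. Q0=[] Q1=[P2] Q2=[]
t=15-18: P2@Q1 runs 3, rem=4, I/O yield, promote→Q0. Q0=[P2] Q1=[] Q2=[]
t=18-20: P2@Q0 runs 2, rem=2, quantum used, demote→Q1. Q0=[] Q1=[P2] Q2=[]
t=20-22: P2@Q1 runs 2, rem=0, completes. Q0=[] Q1=[] Q2=[]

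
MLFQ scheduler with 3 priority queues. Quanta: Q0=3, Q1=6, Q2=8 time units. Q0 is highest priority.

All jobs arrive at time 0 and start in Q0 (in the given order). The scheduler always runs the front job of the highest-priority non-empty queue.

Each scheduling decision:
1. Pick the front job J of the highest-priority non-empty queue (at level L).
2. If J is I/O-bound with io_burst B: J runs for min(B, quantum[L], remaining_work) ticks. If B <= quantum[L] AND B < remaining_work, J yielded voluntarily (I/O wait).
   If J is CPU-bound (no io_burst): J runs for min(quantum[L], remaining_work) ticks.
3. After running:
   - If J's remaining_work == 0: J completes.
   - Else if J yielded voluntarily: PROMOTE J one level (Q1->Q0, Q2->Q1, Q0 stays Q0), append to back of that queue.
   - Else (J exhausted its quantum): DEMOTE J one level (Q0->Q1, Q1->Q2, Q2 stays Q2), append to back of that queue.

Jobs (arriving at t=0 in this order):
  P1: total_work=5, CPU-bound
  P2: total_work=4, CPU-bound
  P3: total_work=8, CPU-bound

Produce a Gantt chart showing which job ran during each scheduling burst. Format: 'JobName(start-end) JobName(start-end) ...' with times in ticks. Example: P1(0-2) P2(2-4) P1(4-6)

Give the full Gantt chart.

Answer: P1(0-3) P2(3-6) P3(6-9) P1(9-11) P2(11-12) P3(12-17)

Derivation:
t=0-3: P1@Q0 runs 3, rem=2, quantum used, demote→Q1. Q0=[P2,P3] Q1=[P1] Q2=[]
t=3-6: P2@Q0 runs 3, rem=1, quantum used, demote→Q1. Q0=[P3] Q1=[P1,P2] Q2=[]
t=6-9: P3@Q0 runs 3, rem=5, quantum used, demote→Q1. Q0=[] Q1=[P1,P2,P3] Q2=[]
t=9-11: P1@Q1 runs 2, rem=0, completes. Q0=[] Q1=[P2,P3] Q2=[]
t=11-12: P2@Q1 runs 1, rem=0, completes. Q0=[] Q1=[P3] Q2=[]
t=12-17: P3@Q1 runs 5, rem=0, completes. Q0=[] Q1=[] Q2=[]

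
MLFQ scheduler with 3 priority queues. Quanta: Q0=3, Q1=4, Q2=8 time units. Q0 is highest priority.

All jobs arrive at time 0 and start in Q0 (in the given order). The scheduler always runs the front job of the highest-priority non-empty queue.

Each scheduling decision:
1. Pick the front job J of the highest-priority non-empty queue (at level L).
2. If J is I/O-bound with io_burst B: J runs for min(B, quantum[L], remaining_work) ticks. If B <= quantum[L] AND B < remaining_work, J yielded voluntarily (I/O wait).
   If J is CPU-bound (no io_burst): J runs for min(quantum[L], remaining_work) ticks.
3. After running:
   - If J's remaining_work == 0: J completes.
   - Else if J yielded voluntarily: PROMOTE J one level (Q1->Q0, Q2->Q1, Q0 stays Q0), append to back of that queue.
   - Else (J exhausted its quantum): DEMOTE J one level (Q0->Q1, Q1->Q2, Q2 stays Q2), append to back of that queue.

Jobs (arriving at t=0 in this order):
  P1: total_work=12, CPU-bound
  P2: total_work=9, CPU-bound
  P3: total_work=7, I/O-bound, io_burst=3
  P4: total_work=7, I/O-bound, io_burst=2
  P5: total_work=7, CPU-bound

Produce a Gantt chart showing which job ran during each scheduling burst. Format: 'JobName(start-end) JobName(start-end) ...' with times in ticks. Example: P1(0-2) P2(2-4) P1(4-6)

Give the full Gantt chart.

t=0-3: P1@Q0 runs 3, rem=9, quantum used, demote→Q1. Q0=[P2,P3,P4,P5] Q1=[P1] Q2=[]
t=3-6: P2@Q0 runs 3, rem=6, quantum used, demote→Q1. Q0=[P3,P4,P5] Q1=[P1,P2] Q2=[]
t=6-9: P3@Q0 runs 3, rem=4, I/O yield, promote→Q0. Q0=[P4,P5,P3] Q1=[P1,P2] Q2=[]
t=9-11: P4@Q0 runs 2, rem=5, I/O yield, promote→Q0. Q0=[P5,P3,P4] Q1=[P1,P2] Q2=[]
t=11-14: P5@Q0 runs 3, rem=4, quantum used, demote→Q1. Q0=[P3,P4] Q1=[P1,P2,P5] Q2=[]
t=14-17: P3@Q0 runs 3, rem=1, I/O yield, promote→Q0. Q0=[P4,P3] Q1=[P1,P2,P5] Q2=[]
t=17-19: P4@Q0 runs 2, rem=3, I/O yield, promote→Q0. Q0=[P3,P4] Q1=[P1,P2,P5] Q2=[]
t=19-20: P3@Q0 runs 1, rem=0, completes. Q0=[P4] Q1=[P1,P2,P5] Q2=[]
t=20-22: P4@Q0 runs 2, rem=1, I/O yield, promote→Q0. Q0=[P4] Q1=[P1,P2,P5] Q2=[]
t=22-23: P4@Q0 runs 1, rem=0, completes. Q0=[] Q1=[P1,P2,P5] Q2=[]
t=23-27: P1@Q1 runs 4, rem=5, quantum used, demote→Q2. Q0=[] Q1=[P2,P5] Q2=[P1]
t=27-31: P2@Q1 runs 4, rem=2, quantum used, demote→Q2. Q0=[] Q1=[P5] Q2=[P1,P2]
t=31-35: P5@Q1 runs 4, rem=0, completes. Q0=[] Q1=[] Q2=[P1,P2]
t=35-40: P1@Q2 runs 5, rem=0, completes. Q0=[] Q1=[] Q2=[P2]
t=40-42: P2@Q2 runs 2, rem=0, completes. Q0=[] Q1=[] Q2=[]

Answer: P1(0-3) P2(3-6) P3(6-9) P4(9-11) P5(11-14) P3(14-17) P4(17-19) P3(19-20) P4(20-22) P4(22-23) P1(23-27) P2(27-31) P5(31-35) P1(35-40) P2(40-42)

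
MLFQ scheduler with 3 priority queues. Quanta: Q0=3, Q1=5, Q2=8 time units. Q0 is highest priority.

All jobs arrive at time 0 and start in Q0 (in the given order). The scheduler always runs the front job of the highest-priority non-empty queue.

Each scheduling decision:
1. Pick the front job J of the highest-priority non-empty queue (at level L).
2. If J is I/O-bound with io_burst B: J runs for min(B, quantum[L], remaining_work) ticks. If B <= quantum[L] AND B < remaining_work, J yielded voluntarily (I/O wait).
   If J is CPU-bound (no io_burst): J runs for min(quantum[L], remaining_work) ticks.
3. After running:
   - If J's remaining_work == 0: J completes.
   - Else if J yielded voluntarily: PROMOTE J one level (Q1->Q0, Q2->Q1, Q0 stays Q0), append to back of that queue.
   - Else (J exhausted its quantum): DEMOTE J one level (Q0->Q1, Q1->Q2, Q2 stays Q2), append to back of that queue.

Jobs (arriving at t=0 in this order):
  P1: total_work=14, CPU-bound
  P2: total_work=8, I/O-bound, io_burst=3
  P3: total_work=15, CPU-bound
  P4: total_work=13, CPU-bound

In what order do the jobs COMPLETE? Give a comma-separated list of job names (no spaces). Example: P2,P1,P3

Answer: P2,P1,P3,P4

Derivation:
t=0-3: P1@Q0 runs 3, rem=11, quantum used, demote→Q1. Q0=[P2,P3,P4] Q1=[P1] Q2=[]
t=3-6: P2@Q0 runs 3, rem=5, I/O yield, promote→Q0. Q0=[P3,P4,P2] Q1=[P1] Q2=[]
t=6-9: P3@Q0 runs 3, rem=12, quantum used, demote→Q1. Q0=[P4,P2] Q1=[P1,P3] Q2=[]
t=9-12: P4@Q0 runs 3, rem=10, quantum used, demote→Q1. Q0=[P2] Q1=[P1,P3,P4] Q2=[]
t=12-15: P2@Q0 runs 3, rem=2, I/O yield, promote→Q0. Q0=[P2] Q1=[P1,P3,P4] Q2=[]
t=15-17: P2@Q0 runs 2, rem=0, completes. Q0=[] Q1=[P1,P3,P4] Q2=[]
t=17-22: P1@Q1 runs 5, rem=6, quantum used, demote→Q2. Q0=[] Q1=[P3,P4] Q2=[P1]
t=22-27: P3@Q1 runs 5, rem=7, quantum used, demote→Q2. Q0=[] Q1=[P4] Q2=[P1,P3]
t=27-32: P4@Q1 runs 5, rem=5, quantum used, demote→Q2. Q0=[] Q1=[] Q2=[P1,P3,P4]
t=32-38: P1@Q2 runs 6, rem=0, completes. Q0=[] Q1=[] Q2=[P3,P4]
t=38-45: P3@Q2 runs 7, rem=0, completes. Q0=[] Q1=[] Q2=[P4]
t=45-50: P4@Q2 runs 5, rem=0, completes. Q0=[] Q1=[] Q2=[]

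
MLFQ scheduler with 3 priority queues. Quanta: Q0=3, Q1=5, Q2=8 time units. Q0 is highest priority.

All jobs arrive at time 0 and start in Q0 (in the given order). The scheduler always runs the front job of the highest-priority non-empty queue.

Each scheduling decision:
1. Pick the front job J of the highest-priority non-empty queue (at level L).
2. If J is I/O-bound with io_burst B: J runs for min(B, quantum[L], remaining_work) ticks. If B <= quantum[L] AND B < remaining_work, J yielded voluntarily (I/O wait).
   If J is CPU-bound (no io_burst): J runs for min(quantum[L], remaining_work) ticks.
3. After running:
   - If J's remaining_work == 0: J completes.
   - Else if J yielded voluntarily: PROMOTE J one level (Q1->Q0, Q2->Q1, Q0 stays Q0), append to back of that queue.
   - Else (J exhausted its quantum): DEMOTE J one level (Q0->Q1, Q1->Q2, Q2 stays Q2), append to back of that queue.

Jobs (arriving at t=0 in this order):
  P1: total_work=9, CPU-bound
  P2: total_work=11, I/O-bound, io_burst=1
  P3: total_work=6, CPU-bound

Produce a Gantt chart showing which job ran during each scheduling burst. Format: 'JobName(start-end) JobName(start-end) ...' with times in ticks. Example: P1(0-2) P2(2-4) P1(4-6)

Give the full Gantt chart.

t=0-3: P1@Q0 runs 3, rem=6, quantum used, demote→Q1. Q0=[P2,P3] Q1=[P1] Q2=[]
t=3-4: P2@Q0 runs 1, rem=10, I/O yield, promote→Q0. Q0=[P3,P2] Q1=[P1] Q2=[]
t=4-7: P3@Q0 runs 3, rem=3, quantum used, demote→Q1. Q0=[P2] Q1=[P1,P3] Q2=[]
t=7-8: P2@Q0 runs 1, rem=9, I/O yield, promote→Q0. Q0=[P2] Q1=[P1,P3] Q2=[]
t=8-9: P2@Q0 runs 1, rem=8, I/O yield, promote→Q0. Q0=[P2] Q1=[P1,P3] Q2=[]
t=9-10: P2@Q0 runs 1, rem=7, I/O yield, promote→Q0. Q0=[P2] Q1=[P1,P3] Q2=[]
t=10-11: P2@Q0 runs 1, rem=6, I/O yield, promote→Q0. Q0=[P2] Q1=[P1,P3] Q2=[]
t=11-12: P2@Q0 runs 1, rem=5, I/O yield, promote→Q0. Q0=[P2] Q1=[P1,P3] Q2=[]
t=12-13: P2@Q0 runs 1, rem=4, I/O yield, promote→Q0. Q0=[P2] Q1=[P1,P3] Q2=[]
t=13-14: P2@Q0 runs 1, rem=3, I/O yield, promote→Q0. Q0=[P2] Q1=[P1,P3] Q2=[]
t=14-15: P2@Q0 runs 1, rem=2, I/O yield, promote→Q0. Q0=[P2] Q1=[P1,P3] Q2=[]
t=15-16: P2@Q0 runs 1, rem=1, I/O yield, promote→Q0. Q0=[P2] Q1=[P1,P3] Q2=[]
t=16-17: P2@Q0 runs 1, rem=0, completes. Q0=[] Q1=[P1,P3] Q2=[]
t=17-22: P1@Q1 runs 5, rem=1, quantum used, demote→Q2. Q0=[] Q1=[P3] Q2=[P1]
t=22-25: P3@Q1 runs 3, rem=0, completes. Q0=[] Q1=[] Q2=[P1]
t=25-26: P1@Q2 runs 1, rem=0, completes. Q0=[] Q1=[] Q2=[]

Answer: P1(0-3) P2(3-4) P3(4-7) P2(7-8) P2(8-9) P2(9-10) P2(10-11) P2(11-12) P2(12-13) P2(13-14) P2(14-15) P2(15-16) P2(16-17) P1(17-22) P3(22-25) P1(25-26)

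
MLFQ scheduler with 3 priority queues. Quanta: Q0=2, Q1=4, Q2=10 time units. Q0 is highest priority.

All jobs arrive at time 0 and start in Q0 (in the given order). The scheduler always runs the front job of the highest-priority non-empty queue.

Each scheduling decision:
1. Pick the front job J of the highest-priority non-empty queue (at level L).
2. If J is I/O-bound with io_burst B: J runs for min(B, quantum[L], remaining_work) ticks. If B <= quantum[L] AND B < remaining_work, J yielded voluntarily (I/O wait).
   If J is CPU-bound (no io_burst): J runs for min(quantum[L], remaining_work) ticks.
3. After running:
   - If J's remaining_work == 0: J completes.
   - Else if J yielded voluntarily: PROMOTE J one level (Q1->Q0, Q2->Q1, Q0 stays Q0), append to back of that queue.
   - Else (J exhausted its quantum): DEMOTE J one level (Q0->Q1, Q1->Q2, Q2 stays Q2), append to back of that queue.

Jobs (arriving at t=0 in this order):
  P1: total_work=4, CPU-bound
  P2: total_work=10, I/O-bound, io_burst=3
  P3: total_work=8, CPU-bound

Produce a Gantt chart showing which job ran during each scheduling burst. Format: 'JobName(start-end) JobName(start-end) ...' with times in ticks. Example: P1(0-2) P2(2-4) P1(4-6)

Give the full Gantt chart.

t=0-2: P1@Q0 runs 2, rem=2, quantum used, demote→Q1. Q0=[P2,P3] Q1=[P1] Q2=[]
t=2-4: P2@Q0 runs 2, rem=8, quantum used, demote→Q1. Q0=[P3] Q1=[P1,P2] Q2=[]
t=4-6: P3@Q0 runs 2, rem=6, quantum used, demote→Q1. Q0=[] Q1=[P1,P2,P3] Q2=[]
t=6-8: P1@Q1 runs 2, rem=0, completes. Q0=[] Q1=[P2,P3] Q2=[]
t=8-11: P2@Q1 runs 3, rem=5, I/O yield, promote→Q0. Q0=[P2] Q1=[P3] Q2=[]
t=11-13: P2@Q0 runs 2, rem=3, quantum used, demote→Q1. Q0=[] Q1=[P3,P2] Q2=[]
t=13-17: P3@Q1 runs 4, rem=2, quantum used, demote→Q2. Q0=[] Q1=[P2] Q2=[P3]
t=17-20: P2@Q1 runs 3, rem=0, completes. Q0=[] Q1=[] Q2=[P3]
t=20-22: P3@Q2 runs 2, rem=0, completes. Q0=[] Q1=[] Q2=[]

Answer: P1(0-2) P2(2-4) P3(4-6) P1(6-8) P2(8-11) P2(11-13) P3(13-17) P2(17-20) P3(20-22)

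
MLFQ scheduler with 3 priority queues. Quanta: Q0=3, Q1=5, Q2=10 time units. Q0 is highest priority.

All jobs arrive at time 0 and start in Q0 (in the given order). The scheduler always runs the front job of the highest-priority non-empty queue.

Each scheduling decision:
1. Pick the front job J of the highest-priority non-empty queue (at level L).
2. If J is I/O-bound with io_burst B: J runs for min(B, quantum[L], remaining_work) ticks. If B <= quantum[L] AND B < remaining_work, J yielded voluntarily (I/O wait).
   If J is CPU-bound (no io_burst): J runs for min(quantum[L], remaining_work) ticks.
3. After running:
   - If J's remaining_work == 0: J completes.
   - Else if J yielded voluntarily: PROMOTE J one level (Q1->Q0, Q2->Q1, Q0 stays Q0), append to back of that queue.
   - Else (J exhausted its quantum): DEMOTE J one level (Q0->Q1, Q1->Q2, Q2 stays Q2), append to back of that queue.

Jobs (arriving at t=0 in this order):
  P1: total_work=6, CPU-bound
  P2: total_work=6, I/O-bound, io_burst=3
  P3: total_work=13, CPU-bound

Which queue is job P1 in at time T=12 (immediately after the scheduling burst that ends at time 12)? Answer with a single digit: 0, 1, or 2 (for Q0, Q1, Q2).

t=0-3: P1@Q0 runs 3, rem=3, quantum used, demote→Q1. Q0=[P2,P3] Q1=[P1] Q2=[]
t=3-6: P2@Q0 runs 3, rem=3, I/O yield, promote→Q0. Q0=[P3,P2] Q1=[P1] Q2=[]
t=6-9: P3@Q0 runs 3, rem=10, quantum used, demote→Q1. Q0=[P2] Q1=[P1,P3] Q2=[]
t=9-12: P2@Q0 runs 3, rem=0, completes. Q0=[] Q1=[P1,P3] Q2=[]
t=12-15: P1@Q1 runs 3, rem=0, completes. Q0=[] Q1=[P3] Q2=[]
t=15-20: P3@Q1 runs 5, rem=5, quantum used, demote→Q2. Q0=[] Q1=[] Q2=[P3]
t=20-25: P3@Q2 runs 5, rem=0, completes. Q0=[] Q1=[] Q2=[]

Answer: 1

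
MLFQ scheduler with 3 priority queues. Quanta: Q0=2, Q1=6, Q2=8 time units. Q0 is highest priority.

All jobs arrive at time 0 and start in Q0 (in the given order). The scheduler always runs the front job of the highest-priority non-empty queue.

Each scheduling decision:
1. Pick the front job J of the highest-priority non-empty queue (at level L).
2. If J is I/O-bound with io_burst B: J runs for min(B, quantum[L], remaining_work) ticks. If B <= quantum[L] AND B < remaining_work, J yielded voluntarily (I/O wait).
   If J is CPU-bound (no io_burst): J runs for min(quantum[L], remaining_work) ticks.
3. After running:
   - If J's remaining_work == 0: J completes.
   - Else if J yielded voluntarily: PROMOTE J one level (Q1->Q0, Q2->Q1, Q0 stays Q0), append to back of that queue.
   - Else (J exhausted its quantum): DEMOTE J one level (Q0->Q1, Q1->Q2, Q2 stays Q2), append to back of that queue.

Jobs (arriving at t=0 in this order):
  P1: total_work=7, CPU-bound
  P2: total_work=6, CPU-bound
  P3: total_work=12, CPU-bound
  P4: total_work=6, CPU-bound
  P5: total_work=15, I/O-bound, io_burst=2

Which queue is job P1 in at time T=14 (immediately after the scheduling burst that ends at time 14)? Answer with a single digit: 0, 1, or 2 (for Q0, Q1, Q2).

Answer: 1

Derivation:
t=0-2: P1@Q0 runs 2, rem=5, quantum used, demote→Q1. Q0=[P2,P3,P4,P5] Q1=[P1] Q2=[]
t=2-4: P2@Q0 runs 2, rem=4, quantum used, demote→Q1. Q0=[P3,P4,P5] Q1=[P1,P2] Q2=[]
t=4-6: P3@Q0 runs 2, rem=10, quantum used, demote→Q1. Q0=[P4,P5] Q1=[P1,P2,P3] Q2=[]
t=6-8: P4@Q0 runs 2, rem=4, quantum used, demote→Q1. Q0=[P5] Q1=[P1,P2,P3,P4] Q2=[]
t=8-10: P5@Q0 runs 2, rem=13, I/O yield, promote→Q0. Q0=[P5] Q1=[P1,P2,P3,P4] Q2=[]
t=10-12: P5@Q0 runs 2, rem=11, I/O yield, promote→Q0. Q0=[P5] Q1=[P1,P2,P3,P4] Q2=[]
t=12-14: P5@Q0 runs 2, rem=9, I/O yield, promote→Q0. Q0=[P5] Q1=[P1,P2,P3,P4] Q2=[]
t=14-16: P5@Q0 runs 2, rem=7, I/O yield, promote→Q0. Q0=[P5] Q1=[P1,P2,P3,P4] Q2=[]
t=16-18: P5@Q0 runs 2, rem=5, I/O yield, promote→Q0. Q0=[P5] Q1=[P1,P2,P3,P4] Q2=[]
t=18-20: P5@Q0 runs 2, rem=3, I/O yield, promote→Q0. Q0=[P5] Q1=[P1,P2,P3,P4] Q2=[]
t=20-22: P5@Q0 runs 2, rem=1, I/O yield, promote→Q0. Q0=[P5] Q1=[P1,P2,P3,P4] Q2=[]
t=22-23: P5@Q0 runs 1, rem=0, completes. Q0=[] Q1=[P1,P2,P3,P4] Q2=[]
t=23-28: P1@Q1 runs 5, rem=0, completes. Q0=[] Q1=[P2,P3,P4] Q2=[]
t=28-32: P2@Q1 runs 4, rem=0, completes. Q0=[] Q1=[P3,P4] Q2=[]
t=32-38: P3@Q1 runs 6, rem=4, quantum used, demote→Q2. Q0=[] Q1=[P4] Q2=[P3]
t=38-42: P4@Q1 runs 4, rem=0, completes. Q0=[] Q1=[] Q2=[P3]
t=42-46: P3@Q2 runs 4, rem=0, completes. Q0=[] Q1=[] Q2=[]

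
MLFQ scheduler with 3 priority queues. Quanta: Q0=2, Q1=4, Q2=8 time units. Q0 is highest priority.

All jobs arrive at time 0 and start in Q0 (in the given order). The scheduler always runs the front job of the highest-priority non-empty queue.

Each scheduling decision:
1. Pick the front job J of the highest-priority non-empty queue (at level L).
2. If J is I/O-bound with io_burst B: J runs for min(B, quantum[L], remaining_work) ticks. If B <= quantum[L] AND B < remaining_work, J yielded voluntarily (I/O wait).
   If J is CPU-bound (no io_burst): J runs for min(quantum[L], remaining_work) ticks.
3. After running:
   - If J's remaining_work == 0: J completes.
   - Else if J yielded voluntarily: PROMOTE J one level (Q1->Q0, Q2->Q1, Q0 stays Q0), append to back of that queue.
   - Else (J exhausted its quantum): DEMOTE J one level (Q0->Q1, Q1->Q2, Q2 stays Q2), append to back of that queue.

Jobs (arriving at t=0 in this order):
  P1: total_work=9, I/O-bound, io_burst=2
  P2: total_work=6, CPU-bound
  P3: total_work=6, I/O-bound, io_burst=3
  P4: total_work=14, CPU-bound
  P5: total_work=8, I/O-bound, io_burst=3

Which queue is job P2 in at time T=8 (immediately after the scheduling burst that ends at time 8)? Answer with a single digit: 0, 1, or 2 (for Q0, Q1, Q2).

t=0-2: P1@Q0 runs 2, rem=7, I/O yield, promote→Q0. Q0=[P2,P3,P4,P5,P1] Q1=[] Q2=[]
t=2-4: P2@Q0 runs 2, rem=4, quantum used, demote→Q1. Q0=[P3,P4,P5,P1] Q1=[P2] Q2=[]
t=4-6: P3@Q0 runs 2, rem=4, quantum used, demote→Q1. Q0=[P4,P5,P1] Q1=[P2,P3] Q2=[]
t=6-8: P4@Q0 runs 2, rem=12, quantum used, demote→Q1. Q0=[P5,P1] Q1=[P2,P3,P4] Q2=[]
t=8-10: P5@Q0 runs 2, rem=6, quantum used, demote→Q1. Q0=[P1] Q1=[P2,P3,P4,P5] Q2=[]
t=10-12: P1@Q0 runs 2, rem=5, I/O yield, promote→Q0. Q0=[P1] Q1=[P2,P3,P4,P5] Q2=[]
t=12-14: P1@Q0 runs 2, rem=3, I/O yield, promote→Q0. Q0=[P1] Q1=[P2,P3,P4,P5] Q2=[]
t=14-16: P1@Q0 runs 2, rem=1, I/O yield, promote→Q0. Q0=[P1] Q1=[P2,P3,P4,P5] Q2=[]
t=16-17: P1@Q0 runs 1, rem=0, completes. Q0=[] Q1=[P2,P3,P4,P5] Q2=[]
t=17-21: P2@Q1 runs 4, rem=0, completes. Q0=[] Q1=[P3,P4,P5] Q2=[]
t=21-24: P3@Q1 runs 3, rem=1, I/O yield, promote→Q0. Q0=[P3] Q1=[P4,P5] Q2=[]
t=24-25: P3@Q0 runs 1, rem=0, completes. Q0=[] Q1=[P4,P5] Q2=[]
t=25-29: P4@Q1 runs 4, rem=8, quantum used, demote→Q2. Q0=[] Q1=[P5] Q2=[P4]
t=29-32: P5@Q1 runs 3, rem=3, I/O yield, promote→Q0. Q0=[P5] Q1=[] Q2=[P4]
t=32-34: P5@Q0 runs 2, rem=1, quantum used, demote→Q1. Q0=[] Q1=[P5] Q2=[P4]
t=34-35: P5@Q1 runs 1, rem=0, completes. Q0=[] Q1=[] Q2=[P4]
t=35-43: P4@Q2 runs 8, rem=0, completes. Q0=[] Q1=[] Q2=[]

Answer: 1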